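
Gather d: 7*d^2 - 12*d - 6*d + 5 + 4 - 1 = 7*d^2 - 18*d + 8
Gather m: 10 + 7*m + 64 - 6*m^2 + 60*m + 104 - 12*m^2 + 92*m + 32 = -18*m^2 + 159*m + 210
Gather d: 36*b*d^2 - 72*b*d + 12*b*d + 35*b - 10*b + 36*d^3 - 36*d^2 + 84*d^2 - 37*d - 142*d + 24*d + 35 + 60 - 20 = 25*b + 36*d^3 + d^2*(36*b + 48) + d*(-60*b - 155) + 75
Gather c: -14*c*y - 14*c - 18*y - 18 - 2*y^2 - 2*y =c*(-14*y - 14) - 2*y^2 - 20*y - 18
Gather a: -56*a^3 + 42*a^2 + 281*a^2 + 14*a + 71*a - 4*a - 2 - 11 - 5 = -56*a^3 + 323*a^2 + 81*a - 18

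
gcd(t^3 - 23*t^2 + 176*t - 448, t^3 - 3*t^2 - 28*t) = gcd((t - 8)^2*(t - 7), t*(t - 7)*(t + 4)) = t - 7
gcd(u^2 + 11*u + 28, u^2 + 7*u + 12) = u + 4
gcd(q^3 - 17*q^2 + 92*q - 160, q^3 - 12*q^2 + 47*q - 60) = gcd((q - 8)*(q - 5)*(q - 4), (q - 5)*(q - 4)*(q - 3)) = q^2 - 9*q + 20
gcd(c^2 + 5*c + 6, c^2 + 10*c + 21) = c + 3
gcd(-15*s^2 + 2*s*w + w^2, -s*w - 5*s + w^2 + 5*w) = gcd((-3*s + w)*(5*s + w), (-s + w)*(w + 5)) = 1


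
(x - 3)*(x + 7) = x^2 + 4*x - 21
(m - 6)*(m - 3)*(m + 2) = m^3 - 7*m^2 + 36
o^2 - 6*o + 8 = (o - 4)*(o - 2)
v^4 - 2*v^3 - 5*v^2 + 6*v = v*(v - 3)*(v - 1)*(v + 2)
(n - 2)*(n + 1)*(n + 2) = n^3 + n^2 - 4*n - 4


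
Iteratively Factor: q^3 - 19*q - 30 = (q - 5)*(q^2 + 5*q + 6) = (q - 5)*(q + 3)*(q + 2)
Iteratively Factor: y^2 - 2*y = (y)*(y - 2)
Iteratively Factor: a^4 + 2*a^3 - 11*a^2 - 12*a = (a + 4)*(a^3 - 2*a^2 - 3*a) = (a + 1)*(a + 4)*(a^2 - 3*a) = a*(a + 1)*(a + 4)*(a - 3)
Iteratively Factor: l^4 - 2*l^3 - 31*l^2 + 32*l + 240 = (l - 4)*(l^3 + 2*l^2 - 23*l - 60) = (l - 5)*(l - 4)*(l^2 + 7*l + 12) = (l - 5)*(l - 4)*(l + 4)*(l + 3)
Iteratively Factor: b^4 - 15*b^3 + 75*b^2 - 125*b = (b - 5)*(b^3 - 10*b^2 + 25*b) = (b - 5)^2*(b^2 - 5*b) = b*(b - 5)^2*(b - 5)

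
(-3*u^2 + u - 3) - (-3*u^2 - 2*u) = 3*u - 3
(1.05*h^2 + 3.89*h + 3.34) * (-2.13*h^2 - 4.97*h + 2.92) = -2.2365*h^4 - 13.5042*h^3 - 23.3815*h^2 - 5.241*h + 9.7528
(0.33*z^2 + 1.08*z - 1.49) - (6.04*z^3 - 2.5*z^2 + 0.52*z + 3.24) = -6.04*z^3 + 2.83*z^2 + 0.56*z - 4.73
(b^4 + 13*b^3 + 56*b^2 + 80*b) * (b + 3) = b^5 + 16*b^4 + 95*b^3 + 248*b^2 + 240*b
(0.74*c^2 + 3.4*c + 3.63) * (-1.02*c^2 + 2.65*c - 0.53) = -0.7548*c^4 - 1.507*c^3 + 4.9152*c^2 + 7.8175*c - 1.9239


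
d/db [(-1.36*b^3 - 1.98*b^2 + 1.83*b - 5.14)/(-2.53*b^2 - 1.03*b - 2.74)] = (3.4408*b^4 + 2.8016*b^3 + 17.8485*b^2 - 15.158*b - 10.3084)/(6.4009*b^4 + 5.2118*b^3 + 14.9253*b^2 + 5.6444*b + 7.5076)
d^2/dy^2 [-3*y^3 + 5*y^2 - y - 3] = 10 - 18*y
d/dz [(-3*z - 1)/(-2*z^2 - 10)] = (-3*z^2 - 2*z + 15)/(2*(z^4 + 10*z^2 + 25))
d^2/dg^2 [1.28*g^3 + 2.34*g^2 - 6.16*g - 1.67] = 7.68*g + 4.68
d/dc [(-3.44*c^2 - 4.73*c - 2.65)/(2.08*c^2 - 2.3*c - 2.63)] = (17.7504*c^2 + 29.1184*c + 6.3449)/(4.3264*c^4 - 9.568*c^3 - 5.6508*c^2 + 12.098*c + 6.9169)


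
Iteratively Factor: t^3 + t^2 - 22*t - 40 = (t + 4)*(t^2 - 3*t - 10) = (t + 2)*(t + 4)*(t - 5)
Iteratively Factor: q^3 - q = (q + 1)*(q^2 - q) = (q - 1)*(q + 1)*(q)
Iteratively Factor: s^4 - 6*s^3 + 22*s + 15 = (s - 3)*(s^3 - 3*s^2 - 9*s - 5) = (s - 3)*(s + 1)*(s^2 - 4*s - 5) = (s - 3)*(s + 1)^2*(s - 5)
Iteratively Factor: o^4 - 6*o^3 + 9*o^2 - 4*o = (o - 1)*(o^3 - 5*o^2 + 4*o) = (o - 1)^2*(o^2 - 4*o) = o*(o - 1)^2*(o - 4)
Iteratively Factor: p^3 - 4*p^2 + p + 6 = (p + 1)*(p^2 - 5*p + 6) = (p - 2)*(p + 1)*(p - 3)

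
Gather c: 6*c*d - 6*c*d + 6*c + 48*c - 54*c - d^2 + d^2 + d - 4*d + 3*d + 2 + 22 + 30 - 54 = 0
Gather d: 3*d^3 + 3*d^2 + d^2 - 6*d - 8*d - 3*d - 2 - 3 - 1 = 3*d^3 + 4*d^2 - 17*d - 6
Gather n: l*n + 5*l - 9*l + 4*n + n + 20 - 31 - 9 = -4*l + n*(l + 5) - 20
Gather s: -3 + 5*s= 5*s - 3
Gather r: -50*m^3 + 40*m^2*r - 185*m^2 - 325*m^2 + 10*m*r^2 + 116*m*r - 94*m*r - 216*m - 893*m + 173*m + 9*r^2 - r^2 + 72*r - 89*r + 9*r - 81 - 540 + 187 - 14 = -50*m^3 - 510*m^2 - 936*m + r^2*(10*m + 8) + r*(40*m^2 + 22*m - 8) - 448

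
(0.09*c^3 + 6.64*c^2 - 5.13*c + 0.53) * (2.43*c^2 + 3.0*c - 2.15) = 0.2187*c^5 + 16.4052*c^4 + 7.2606*c^3 - 28.3781*c^2 + 12.6195*c - 1.1395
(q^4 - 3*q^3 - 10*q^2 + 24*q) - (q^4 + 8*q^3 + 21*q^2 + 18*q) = -11*q^3 - 31*q^2 + 6*q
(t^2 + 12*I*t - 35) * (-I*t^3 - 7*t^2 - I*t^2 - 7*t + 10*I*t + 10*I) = -I*t^5 + 5*t^4 - I*t^4 + 5*t^3 - 39*I*t^3 + 125*t^2 - 39*I*t^2 + 125*t - 350*I*t - 350*I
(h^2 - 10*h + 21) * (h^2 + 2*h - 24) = h^4 - 8*h^3 - 23*h^2 + 282*h - 504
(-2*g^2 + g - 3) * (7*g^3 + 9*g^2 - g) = -14*g^5 - 11*g^4 - 10*g^3 - 28*g^2 + 3*g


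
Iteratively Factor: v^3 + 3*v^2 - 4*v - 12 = (v + 2)*(v^2 + v - 6) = (v + 2)*(v + 3)*(v - 2)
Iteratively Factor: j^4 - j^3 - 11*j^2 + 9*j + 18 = (j - 2)*(j^3 + j^2 - 9*j - 9) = (j - 2)*(j + 3)*(j^2 - 2*j - 3) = (j - 2)*(j + 1)*(j + 3)*(j - 3)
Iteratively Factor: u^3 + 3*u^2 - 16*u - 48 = (u + 4)*(u^2 - u - 12) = (u - 4)*(u + 4)*(u + 3)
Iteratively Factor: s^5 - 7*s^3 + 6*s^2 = (s - 2)*(s^4 + 2*s^3 - 3*s^2) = s*(s - 2)*(s^3 + 2*s^2 - 3*s) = s*(s - 2)*(s + 3)*(s^2 - s) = s^2*(s - 2)*(s + 3)*(s - 1)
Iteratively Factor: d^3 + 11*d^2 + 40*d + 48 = (d + 3)*(d^2 + 8*d + 16) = (d + 3)*(d + 4)*(d + 4)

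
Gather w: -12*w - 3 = -12*w - 3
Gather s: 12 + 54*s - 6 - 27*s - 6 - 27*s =0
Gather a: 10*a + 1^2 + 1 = 10*a + 2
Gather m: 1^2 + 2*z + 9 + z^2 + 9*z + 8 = z^2 + 11*z + 18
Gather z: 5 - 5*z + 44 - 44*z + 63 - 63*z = 112 - 112*z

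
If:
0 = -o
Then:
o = 0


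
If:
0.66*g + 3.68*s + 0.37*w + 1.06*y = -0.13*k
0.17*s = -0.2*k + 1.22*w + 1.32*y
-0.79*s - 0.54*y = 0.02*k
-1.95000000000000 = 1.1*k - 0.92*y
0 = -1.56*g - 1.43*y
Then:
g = 0.06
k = -1.83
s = 0.09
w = -0.21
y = -0.07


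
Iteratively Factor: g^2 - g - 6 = (g + 2)*(g - 3)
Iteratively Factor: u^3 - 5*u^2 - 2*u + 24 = (u + 2)*(u^2 - 7*u + 12) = (u - 3)*(u + 2)*(u - 4)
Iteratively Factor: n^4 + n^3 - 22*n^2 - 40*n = (n + 4)*(n^3 - 3*n^2 - 10*n) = n*(n + 4)*(n^2 - 3*n - 10) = n*(n - 5)*(n + 4)*(n + 2)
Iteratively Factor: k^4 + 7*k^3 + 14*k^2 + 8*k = (k + 2)*(k^3 + 5*k^2 + 4*k) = (k + 1)*(k + 2)*(k^2 + 4*k) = (k + 1)*(k + 2)*(k + 4)*(k)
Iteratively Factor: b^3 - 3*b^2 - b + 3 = (b - 3)*(b^2 - 1) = (b - 3)*(b + 1)*(b - 1)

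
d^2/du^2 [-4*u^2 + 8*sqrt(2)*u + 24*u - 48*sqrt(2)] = -8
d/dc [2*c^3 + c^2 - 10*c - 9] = 6*c^2 + 2*c - 10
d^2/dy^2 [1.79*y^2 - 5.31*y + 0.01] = 3.58000000000000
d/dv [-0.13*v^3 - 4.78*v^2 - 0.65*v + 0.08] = -0.39*v^2 - 9.56*v - 0.65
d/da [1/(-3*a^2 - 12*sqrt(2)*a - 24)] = 2*(a + 2*sqrt(2))/(3*(a^2 + 4*sqrt(2)*a + 8)^2)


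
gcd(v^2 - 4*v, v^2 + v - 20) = v - 4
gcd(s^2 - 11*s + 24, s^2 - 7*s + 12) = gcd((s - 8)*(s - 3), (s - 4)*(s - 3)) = s - 3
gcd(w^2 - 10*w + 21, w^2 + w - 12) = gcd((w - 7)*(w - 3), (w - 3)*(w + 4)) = w - 3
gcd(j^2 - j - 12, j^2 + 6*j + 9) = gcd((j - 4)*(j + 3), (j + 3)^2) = j + 3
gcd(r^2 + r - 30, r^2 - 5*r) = r - 5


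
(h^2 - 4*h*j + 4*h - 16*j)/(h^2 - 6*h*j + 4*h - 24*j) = (h - 4*j)/(h - 6*j)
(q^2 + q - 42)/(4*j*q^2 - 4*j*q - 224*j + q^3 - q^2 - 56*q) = (q - 6)/(4*j*q - 32*j + q^2 - 8*q)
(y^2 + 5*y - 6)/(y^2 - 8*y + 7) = (y + 6)/(y - 7)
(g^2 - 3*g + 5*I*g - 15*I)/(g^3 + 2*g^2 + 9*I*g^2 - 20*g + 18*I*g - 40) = (g - 3)/(g^2 + g*(2 + 4*I) + 8*I)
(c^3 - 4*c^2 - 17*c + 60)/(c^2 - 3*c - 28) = (c^2 - 8*c + 15)/(c - 7)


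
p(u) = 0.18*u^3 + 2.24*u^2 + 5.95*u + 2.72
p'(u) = 0.54*u^2 + 4.48*u + 5.95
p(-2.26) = -1.36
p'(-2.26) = -1.42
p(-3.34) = 1.13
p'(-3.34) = -2.99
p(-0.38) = 0.77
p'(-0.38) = 4.33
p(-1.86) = -1.76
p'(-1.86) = -0.51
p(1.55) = 17.99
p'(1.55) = 14.19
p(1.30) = 14.64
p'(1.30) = 12.69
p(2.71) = 38.88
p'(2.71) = 22.06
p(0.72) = 8.23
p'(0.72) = 9.46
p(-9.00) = -0.61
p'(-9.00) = 9.37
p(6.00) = 157.94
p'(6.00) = 52.27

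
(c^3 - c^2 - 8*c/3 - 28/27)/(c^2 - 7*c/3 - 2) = (9*c^2 - 15*c - 14)/(9*(c - 3))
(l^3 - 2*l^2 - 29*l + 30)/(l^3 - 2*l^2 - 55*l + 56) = (l^2 - l - 30)/(l^2 - l - 56)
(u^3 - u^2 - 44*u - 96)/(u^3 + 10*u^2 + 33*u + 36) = (u - 8)/(u + 3)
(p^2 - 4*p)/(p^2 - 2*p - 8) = p/(p + 2)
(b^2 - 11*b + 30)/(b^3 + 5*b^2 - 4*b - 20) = (b^2 - 11*b + 30)/(b^3 + 5*b^2 - 4*b - 20)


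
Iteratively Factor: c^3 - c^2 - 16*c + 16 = (c + 4)*(c^2 - 5*c + 4) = (c - 4)*(c + 4)*(c - 1)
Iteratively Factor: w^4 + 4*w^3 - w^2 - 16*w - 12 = (w + 1)*(w^3 + 3*w^2 - 4*w - 12) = (w + 1)*(w + 2)*(w^2 + w - 6) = (w + 1)*(w + 2)*(w + 3)*(w - 2)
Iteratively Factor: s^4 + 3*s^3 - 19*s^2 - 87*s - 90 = (s - 5)*(s^3 + 8*s^2 + 21*s + 18) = (s - 5)*(s + 3)*(s^2 + 5*s + 6) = (s - 5)*(s + 3)^2*(s + 2)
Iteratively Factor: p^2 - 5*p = (p - 5)*(p)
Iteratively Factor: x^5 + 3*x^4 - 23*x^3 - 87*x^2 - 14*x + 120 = (x + 4)*(x^4 - x^3 - 19*x^2 - 11*x + 30) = (x + 3)*(x + 4)*(x^3 - 4*x^2 - 7*x + 10) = (x - 1)*(x + 3)*(x + 4)*(x^2 - 3*x - 10) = (x - 5)*(x - 1)*(x + 3)*(x + 4)*(x + 2)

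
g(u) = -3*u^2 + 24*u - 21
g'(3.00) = 6.00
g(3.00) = 24.00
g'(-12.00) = 96.00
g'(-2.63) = 39.78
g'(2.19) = 10.86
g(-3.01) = -120.42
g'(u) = 24 - 6*u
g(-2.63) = -104.87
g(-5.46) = -241.47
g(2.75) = 22.31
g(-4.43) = -186.19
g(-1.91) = -77.78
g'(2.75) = 7.50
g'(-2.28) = 37.68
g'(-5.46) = 56.76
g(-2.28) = -91.32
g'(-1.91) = 35.46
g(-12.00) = -741.00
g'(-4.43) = 50.58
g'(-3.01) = 42.06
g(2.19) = 17.17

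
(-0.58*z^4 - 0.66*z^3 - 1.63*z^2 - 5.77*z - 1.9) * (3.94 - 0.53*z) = 0.3074*z^5 - 1.9354*z^4 - 1.7365*z^3 - 3.3641*z^2 - 21.7268*z - 7.486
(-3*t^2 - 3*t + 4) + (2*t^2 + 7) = -t^2 - 3*t + 11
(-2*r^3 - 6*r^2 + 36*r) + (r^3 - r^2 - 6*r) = -r^3 - 7*r^2 + 30*r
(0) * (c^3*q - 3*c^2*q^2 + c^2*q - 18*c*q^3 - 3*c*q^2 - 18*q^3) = 0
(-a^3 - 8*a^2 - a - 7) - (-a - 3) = -a^3 - 8*a^2 - 4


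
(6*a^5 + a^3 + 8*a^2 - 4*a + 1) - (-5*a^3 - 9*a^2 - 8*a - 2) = 6*a^5 + 6*a^3 + 17*a^2 + 4*a + 3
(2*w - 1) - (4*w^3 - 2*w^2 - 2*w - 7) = -4*w^3 + 2*w^2 + 4*w + 6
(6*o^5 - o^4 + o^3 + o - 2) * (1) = 6*o^5 - o^4 + o^3 + o - 2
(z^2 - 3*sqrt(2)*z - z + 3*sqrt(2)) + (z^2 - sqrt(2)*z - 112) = 2*z^2 - 4*sqrt(2)*z - z - 112 + 3*sqrt(2)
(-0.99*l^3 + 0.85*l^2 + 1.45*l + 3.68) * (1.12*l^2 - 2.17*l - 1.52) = -1.1088*l^5 + 3.1003*l^4 + 1.2843*l^3 - 0.316899999999999*l^2 - 10.1896*l - 5.5936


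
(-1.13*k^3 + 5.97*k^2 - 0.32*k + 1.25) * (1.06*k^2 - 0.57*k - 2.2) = -1.1978*k^5 + 6.9723*k^4 - 1.2561*k^3 - 11.6266*k^2 - 0.00849999999999984*k - 2.75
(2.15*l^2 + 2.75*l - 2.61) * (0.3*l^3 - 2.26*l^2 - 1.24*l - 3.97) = 0.645*l^5 - 4.034*l^4 - 9.664*l^3 - 6.0469*l^2 - 7.6811*l + 10.3617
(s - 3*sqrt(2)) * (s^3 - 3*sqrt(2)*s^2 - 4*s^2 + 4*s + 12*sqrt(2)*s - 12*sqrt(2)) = s^4 - 6*sqrt(2)*s^3 - 4*s^3 + 22*s^2 + 24*sqrt(2)*s^2 - 72*s - 24*sqrt(2)*s + 72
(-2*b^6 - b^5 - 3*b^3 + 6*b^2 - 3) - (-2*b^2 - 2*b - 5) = -2*b^6 - b^5 - 3*b^3 + 8*b^2 + 2*b + 2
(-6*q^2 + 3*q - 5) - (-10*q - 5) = -6*q^2 + 13*q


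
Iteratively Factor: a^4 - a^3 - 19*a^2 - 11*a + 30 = (a - 5)*(a^3 + 4*a^2 + a - 6) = (a - 5)*(a + 2)*(a^2 + 2*a - 3) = (a - 5)*(a - 1)*(a + 2)*(a + 3)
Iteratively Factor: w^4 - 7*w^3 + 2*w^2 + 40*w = (w + 2)*(w^3 - 9*w^2 + 20*w) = (w - 4)*(w + 2)*(w^2 - 5*w) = (w - 5)*(w - 4)*(w + 2)*(w)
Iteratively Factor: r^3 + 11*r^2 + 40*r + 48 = (r + 3)*(r^2 + 8*r + 16) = (r + 3)*(r + 4)*(r + 4)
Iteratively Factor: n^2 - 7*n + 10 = (n - 2)*(n - 5)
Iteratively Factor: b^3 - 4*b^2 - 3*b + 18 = (b + 2)*(b^2 - 6*b + 9) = (b - 3)*(b + 2)*(b - 3)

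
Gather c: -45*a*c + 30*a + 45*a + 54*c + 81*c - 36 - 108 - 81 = 75*a + c*(135 - 45*a) - 225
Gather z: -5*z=-5*z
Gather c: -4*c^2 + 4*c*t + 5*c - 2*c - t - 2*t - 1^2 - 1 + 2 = -4*c^2 + c*(4*t + 3) - 3*t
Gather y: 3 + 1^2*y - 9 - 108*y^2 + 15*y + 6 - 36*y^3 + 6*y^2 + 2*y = -36*y^3 - 102*y^2 + 18*y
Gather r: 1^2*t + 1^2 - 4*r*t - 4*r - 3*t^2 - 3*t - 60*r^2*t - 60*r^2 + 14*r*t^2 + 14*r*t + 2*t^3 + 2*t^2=r^2*(-60*t - 60) + r*(14*t^2 + 10*t - 4) + 2*t^3 - t^2 - 2*t + 1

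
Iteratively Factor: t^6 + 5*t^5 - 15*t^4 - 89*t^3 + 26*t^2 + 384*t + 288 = (t + 2)*(t^5 + 3*t^4 - 21*t^3 - 47*t^2 + 120*t + 144) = (t + 1)*(t + 2)*(t^4 + 2*t^3 - 23*t^2 - 24*t + 144) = (t + 1)*(t + 2)*(t + 4)*(t^3 - 2*t^2 - 15*t + 36) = (t + 1)*(t + 2)*(t + 4)^2*(t^2 - 6*t + 9) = (t - 3)*(t + 1)*(t + 2)*(t + 4)^2*(t - 3)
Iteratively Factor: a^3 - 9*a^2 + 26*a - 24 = (a - 2)*(a^2 - 7*a + 12) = (a - 4)*(a - 2)*(a - 3)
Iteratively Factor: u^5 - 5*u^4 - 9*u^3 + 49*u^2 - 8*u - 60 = (u + 3)*(u^4 - 8*u^3 + 15*u^2 + 4*u - 20) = (u - 2)*(u + 3)*(u^3 - 6*u^2 + 3*u + 10) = (u - 2)*(u + 1)*(u + 3)*(u^2 - 7*u + 10) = (u - 5)*(u - 2)*(u + 1)*(u + 3)*(u - 2)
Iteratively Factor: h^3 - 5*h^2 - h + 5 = (h - 5)*(h^2 - 1) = (h - 5)*(h + 1)*(h - 1)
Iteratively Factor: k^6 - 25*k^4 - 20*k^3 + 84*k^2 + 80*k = (k - 5)*(k^5 + 5*k^4 - 20*k^2 - 16*k) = (k - 5)*(k + 2)*(k^4 + 3*k^3 - 6*k^2 - 8*k) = k*(k - 5)*(k + 2)*(k^3 + 3*k^2 - 6*k - 8) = k*(k - 5)*(k + 1)*(k + 2)*(k^2 + 2*k - 8) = k*(k - 5)*(k + 1)*(k + 2)*(k + 4)*(k - 2)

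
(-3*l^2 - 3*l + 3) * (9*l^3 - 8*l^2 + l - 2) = -27*l^5 - 3*l^4 + 48*l^3 - 21*l^2 + 9*l - 6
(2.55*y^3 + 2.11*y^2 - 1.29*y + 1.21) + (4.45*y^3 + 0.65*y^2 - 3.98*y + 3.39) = 7.0*y^3 + 2.76*y^2 - 5.27*y + 4.6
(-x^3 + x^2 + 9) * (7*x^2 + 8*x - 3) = -7*x^5 - x^4 + 11*x^3 + 60*x^2 + 72*x - 27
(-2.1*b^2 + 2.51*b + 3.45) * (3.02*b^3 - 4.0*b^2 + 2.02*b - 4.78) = -6.342*b^5 + 15.9802*b^4 - 3.863*b^3 + 1.3082*b^2 - 5.0288*b - 16.491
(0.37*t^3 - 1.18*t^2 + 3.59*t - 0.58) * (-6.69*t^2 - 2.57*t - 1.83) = -2.4753*t^5 + 6.9433*t^4 - 21.6616*t^3 - 3.1867*t^2 - 5.0791*t + 1.0614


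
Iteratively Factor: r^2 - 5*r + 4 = (r - 4)*(r - 1)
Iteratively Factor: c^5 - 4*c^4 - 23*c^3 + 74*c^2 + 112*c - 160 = (c + 2)*(c^4 - 6*c^3 - 11*c^2 + 96*c - 80) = (c - 4)*(c + 2)*(c^3 - 2*c^2 - 19*c + 20) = (c - 5)*(c - 4)*(c + 2)*(c^2 + 3*c - 4) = (c - 5)*(c - 4)*(c + 2)*(c + 4)*(c - 1)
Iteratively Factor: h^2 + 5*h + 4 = (h + 4)*(h + 1)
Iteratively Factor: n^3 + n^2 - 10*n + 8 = (n - 2)*(n^2 + 3*n - 4) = (n - 2)*(n + 4)*(n - 1)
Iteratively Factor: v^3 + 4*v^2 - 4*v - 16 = (v + 4)*(v^2 - 4) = (v + 2)*(v + 4)*(v - 2)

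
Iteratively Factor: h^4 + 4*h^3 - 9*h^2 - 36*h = (h + 4)*(h^3 - 9*h) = (h + 3)*(h + 4)*(h^2 - 3*h) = h*(h + 3)*(h + 4)*(h - 3)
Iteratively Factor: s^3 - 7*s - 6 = (s + 2)*(s^2 - 2*s - 3) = (s - 3)*(s + 2)*(s + 1)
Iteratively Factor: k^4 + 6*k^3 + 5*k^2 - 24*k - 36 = (k - 2)*(k^3 + 8*k^2 + 21*k + 18) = (k - 2)*(k + 2)*(k^2 + 6*k + 9) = (k - 2)*(k + 2)*(k + 3)*(k + 3)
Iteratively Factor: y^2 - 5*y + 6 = (y - 3)*(y - 2)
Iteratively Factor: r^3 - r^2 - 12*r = (r)*(r^2 - r - 12) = r*(r - 4)*(r + 3)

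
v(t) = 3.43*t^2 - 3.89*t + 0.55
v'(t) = 6.86*t - 3.89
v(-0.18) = 1.36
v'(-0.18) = -5.12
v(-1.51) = 14.24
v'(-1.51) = -14.25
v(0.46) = -0.51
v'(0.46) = -0.73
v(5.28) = 75.63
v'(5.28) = 32.33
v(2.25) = 9.16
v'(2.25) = 11.54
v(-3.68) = 61.32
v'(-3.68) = -29.13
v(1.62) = 3.25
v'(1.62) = 7.22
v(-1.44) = 13.26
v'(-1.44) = -13.77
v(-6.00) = 147.37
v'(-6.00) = -45.05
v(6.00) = 100.69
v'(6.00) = 37.27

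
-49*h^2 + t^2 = (-7*h + t)*(7*h + t)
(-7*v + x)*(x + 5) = -7*v*x - 35*v + x^2 + 5*x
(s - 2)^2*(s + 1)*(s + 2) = s^4 - s^3 - 6*s^2 + 4*s + 8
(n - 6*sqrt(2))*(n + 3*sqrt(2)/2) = n^2 - 9*sqrt(2)*n/2 - 18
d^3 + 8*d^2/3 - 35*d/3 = d*(d - 7/3)*(d + 5)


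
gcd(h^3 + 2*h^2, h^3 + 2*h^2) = h^3 + 2*h^2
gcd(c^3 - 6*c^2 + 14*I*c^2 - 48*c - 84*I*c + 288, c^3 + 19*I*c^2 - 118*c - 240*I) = c^2 + 14*I*c - 48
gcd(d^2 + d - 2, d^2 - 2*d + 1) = d - 1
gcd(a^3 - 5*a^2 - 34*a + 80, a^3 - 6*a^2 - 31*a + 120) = a^2 - 3*a - 40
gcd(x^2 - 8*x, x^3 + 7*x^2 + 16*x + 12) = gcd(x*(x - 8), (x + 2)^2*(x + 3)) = 1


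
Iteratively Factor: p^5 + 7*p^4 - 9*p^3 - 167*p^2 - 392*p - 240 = (p - 5)*(p^4 + 12*p^3 + 51*p^2 + 88*p + 48) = (p - 5)*(p + 4)*(p^3 + 8*p^2 + 19*p + 12) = (p - 5)*(p + 1)*(p + 4)*(p^2 + 7*p + 12) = (p - 5)*(p + 1)*(p + 4)^2*(p + 3)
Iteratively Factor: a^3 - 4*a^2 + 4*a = (a - 2)*(a^2 - 2*a) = (a - 2)^2*(a)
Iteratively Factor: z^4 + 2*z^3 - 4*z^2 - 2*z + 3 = (z - 1)*(z^3 + 3*z^2 - z - 3) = (z - 1)*(z + 3)*(z^2 - 1) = (z - 1)^2*(z + 3)*(z + 1)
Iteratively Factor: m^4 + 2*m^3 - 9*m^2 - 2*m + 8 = (m + 1)*(m^3 + m^2 - 10*m + 8) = (m + 1)*(m + 4)*(m^2 - 3*m + 2) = (m - 2)*(m + 1)*(m + 4)*(m - 1)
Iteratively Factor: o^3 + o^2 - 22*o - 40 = (o + 4)*(o^2 - 3*o - 10) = (o + 2)*(o + 4)*(o - 5)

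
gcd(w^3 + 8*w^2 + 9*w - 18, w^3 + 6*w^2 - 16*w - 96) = w + 6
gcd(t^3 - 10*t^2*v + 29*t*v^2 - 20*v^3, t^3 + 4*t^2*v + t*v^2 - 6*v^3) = t - v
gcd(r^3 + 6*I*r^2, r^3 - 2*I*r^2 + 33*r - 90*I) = r + 6*I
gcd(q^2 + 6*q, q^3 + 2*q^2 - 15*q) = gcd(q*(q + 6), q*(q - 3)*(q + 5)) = q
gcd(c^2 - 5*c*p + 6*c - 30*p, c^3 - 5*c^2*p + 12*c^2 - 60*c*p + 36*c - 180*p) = -c^2 + 5*c*p - 6*c + 30*p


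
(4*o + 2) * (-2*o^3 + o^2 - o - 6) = -8*o^4 - 2*o^2 - 26*o - 12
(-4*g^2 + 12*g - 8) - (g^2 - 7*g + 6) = -5*g^2 + 19*g - 14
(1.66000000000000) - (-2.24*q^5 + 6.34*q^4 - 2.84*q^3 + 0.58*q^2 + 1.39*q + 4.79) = 2.24*q^5 - 6.34*q^4 + 2.84*q^3 - 0.58*q^2 - 1.39*q - 3.13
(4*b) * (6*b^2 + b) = 24*b^3 + 4*b^2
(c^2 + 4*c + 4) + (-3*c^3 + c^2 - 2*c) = -3*c^3 + 2*c^2 + 2*c + 4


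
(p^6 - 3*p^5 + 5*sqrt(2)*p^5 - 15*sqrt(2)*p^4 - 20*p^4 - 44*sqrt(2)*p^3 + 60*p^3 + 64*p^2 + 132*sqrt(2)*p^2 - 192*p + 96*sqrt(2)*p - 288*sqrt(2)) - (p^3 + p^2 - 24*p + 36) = p^6 - 3*p^5 + 5*sqrt(2)*p^5 - 15*sqrt(2)*p^4 - 20*p^4 - 44*sqrt(2)*p^3 + 59*p^3 + 63*p^2 + 132*sqrt(2)*p^2 - 168*p + 96*sqrt(2)*p - 288*sqrt(2) - 36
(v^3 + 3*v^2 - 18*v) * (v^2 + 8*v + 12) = v^5 + 11*v^4 + 18*v^3 - 108*v^2 - 216*v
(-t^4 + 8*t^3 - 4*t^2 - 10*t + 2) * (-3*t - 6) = 3*t^5 - 18*t^4 - 36*t^3 + 54*t^2 + 54*t - 12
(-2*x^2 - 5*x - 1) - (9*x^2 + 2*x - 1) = -11*x^2 - 7*x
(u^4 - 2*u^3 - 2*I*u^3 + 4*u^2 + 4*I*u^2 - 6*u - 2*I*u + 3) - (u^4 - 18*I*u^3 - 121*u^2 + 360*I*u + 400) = -2*u^3 + 16*I*u^3 + 125*u^2 + 4*I*u^2 - 6*u - 362*I*u - 397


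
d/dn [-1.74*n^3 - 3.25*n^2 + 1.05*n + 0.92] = -5.22*n^2 - 6.5*n + 1.05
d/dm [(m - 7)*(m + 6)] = 2*m - 1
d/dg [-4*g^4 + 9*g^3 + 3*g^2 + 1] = g*(-16*g^2 + 27*g + 6)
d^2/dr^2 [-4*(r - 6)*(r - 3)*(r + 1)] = 64 - 24*r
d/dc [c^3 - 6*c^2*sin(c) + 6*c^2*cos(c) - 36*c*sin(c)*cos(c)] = -6*sqrt(2)*c^2*sin(c + pi/4) + 3*c^2 - 36*c*cos(2*c) + 12*sqrt(2)*c*cos(c + pi/4) - 18*sin(2*c)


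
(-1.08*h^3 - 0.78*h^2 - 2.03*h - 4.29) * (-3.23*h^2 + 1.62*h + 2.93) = 3.4884*h^5 + 0.7698*h^4 + 2.1289*h^3 + 8.2827*h^2 - 12.8977*h - 12.5697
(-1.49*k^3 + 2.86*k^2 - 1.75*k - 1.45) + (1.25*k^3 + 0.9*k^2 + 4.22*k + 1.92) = -0.24*k^3 + 3.76*k^2 + 2.47*k + 0.47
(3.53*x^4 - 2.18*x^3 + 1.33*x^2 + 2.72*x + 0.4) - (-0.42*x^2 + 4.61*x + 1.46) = 3.53*x^4 - 2.18*x^3 + 1.75*x^2 - 1.89*x - 1.06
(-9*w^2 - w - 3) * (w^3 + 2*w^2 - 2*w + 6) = -9*w^5 - 19*w^4 + 13*w^3 - 58*w^2 - 18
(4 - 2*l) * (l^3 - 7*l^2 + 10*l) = -2*l^4 + 18*l^3 - 48*l^2 + 40*l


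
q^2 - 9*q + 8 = (q - 8)*(q - 1)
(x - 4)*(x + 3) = x^2 - x - 12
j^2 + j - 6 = (j - 2)*(j + 3)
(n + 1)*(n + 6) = n^2 + 7*n + 6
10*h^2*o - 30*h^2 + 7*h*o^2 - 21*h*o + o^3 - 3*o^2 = (2*h + o)*(5*h + o)*(o - 3)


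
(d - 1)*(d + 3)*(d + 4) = d^3 + 6*d^2 + 5*d - 12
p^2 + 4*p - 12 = (p - 2)*(p + 6)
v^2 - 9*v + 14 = (v - 7)*(v - 2)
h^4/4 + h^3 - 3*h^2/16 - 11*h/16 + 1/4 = (h/4 + 1/4)*(h - 1/2)^2*(h + 4)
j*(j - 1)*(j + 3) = j^3 + 2*j^2 - 3*j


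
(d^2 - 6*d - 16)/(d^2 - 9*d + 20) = (d^2 - 6*d - 16)/(d^2 - 9*d + 20)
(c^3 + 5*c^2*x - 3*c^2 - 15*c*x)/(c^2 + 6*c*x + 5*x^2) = c*(c - 3)/(c + x)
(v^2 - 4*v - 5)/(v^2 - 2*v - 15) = (v + 1)/(v + 3)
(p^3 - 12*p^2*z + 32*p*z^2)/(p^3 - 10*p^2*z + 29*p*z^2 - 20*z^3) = p*(p - 8*z)/(p^2 - 6*p*z + 5*z^2)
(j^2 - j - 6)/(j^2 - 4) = (j - 3)/(j - 2)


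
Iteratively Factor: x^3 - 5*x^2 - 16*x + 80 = (x - 5)*(x^2 - 16) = (x - 5)*(x - 4)*(x + 4)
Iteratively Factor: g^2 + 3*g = (g + 3)*(g)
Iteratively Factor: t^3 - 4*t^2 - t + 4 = (t - 4)*(t^2 - 1) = (t - 4)*(t + 1)*(t - 1)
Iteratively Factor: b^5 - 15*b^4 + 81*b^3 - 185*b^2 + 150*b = (b - 3)*(b^4 - 12*b^3 + 45*b^2 - 50*b) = (b - 3)*(b - 2)*(b^3 - 10*b^2 + 25*b) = (b - 5)*(b - 3)*(b - 2)*(b^2 - 5*b) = (b - 5)^2*(b - 3)*(b - 2)*(b)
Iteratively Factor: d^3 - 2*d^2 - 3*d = (d - 3)*(d^2 + d) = d*(d - 3)*(d + 1)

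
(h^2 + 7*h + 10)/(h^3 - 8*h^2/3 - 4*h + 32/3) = 3*(h + 5)/(3*h^2 - 14*h + 16)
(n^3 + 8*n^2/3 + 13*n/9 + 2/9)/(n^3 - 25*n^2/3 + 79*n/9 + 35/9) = (3*n^2 + 7*n + 2)/(3*n^2 - 26*n + 35)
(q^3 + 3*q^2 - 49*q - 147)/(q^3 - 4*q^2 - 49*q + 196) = (q + 3)/(q - 4)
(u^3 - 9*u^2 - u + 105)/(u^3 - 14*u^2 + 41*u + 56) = (u^2 - 2*u - 15)/(u^2 - 7*u - 8)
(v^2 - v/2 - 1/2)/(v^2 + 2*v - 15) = (2*v^2 - v - 1)/(2*(v^2 + 2*v - 15))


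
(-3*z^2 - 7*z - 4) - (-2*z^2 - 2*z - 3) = -z^2 - 5*z - 1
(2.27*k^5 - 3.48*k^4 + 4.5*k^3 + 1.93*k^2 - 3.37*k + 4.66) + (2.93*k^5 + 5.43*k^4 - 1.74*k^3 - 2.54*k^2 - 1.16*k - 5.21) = 5.2*k^5 + 1.95*k^4 + 2.76*k^3 - 0.61*k^2 - 4.53*k - 0.55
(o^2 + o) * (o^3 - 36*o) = o^5 + o^4 - 36*o^3 - 36*o^2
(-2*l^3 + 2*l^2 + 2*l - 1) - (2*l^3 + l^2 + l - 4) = -4*l^3 + l^2 + l + 3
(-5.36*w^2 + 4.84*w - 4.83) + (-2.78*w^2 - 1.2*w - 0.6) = -8.14*w^2 + 3.64*w - 5.43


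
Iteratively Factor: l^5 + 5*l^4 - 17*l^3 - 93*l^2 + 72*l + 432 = (l + 3)*(l^4 + 2*l^3 - 23*l^2 - 24*l + 144) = (l + 3)*(l + 4)*(l^3 - 2*l^2 - 15*l + 36) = (l - 3)*(l + 3)*(l + 4)*(l^2 + l - 12) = (l - 3)*(l + 3)*(l + 4)^2*(l - 3)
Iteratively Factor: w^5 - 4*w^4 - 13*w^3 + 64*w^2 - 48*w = (w + 4)*(w^4 - 8*w^3 + 19*w^2 - 12*w) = (w - 4)*(w + 4)*(w^3 - 4*w^2 + 3*w) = (w - 4)*(w - 1)*(w + 4)*(w^2 - 3*w) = (w - 4)*(w - 3)*(w - 1)*(w + 4)*(w)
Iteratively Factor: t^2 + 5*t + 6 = (t + 2)*(t + 3)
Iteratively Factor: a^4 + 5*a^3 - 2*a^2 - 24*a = (a + 3)*(a^3 + 2*a^2 - 8*a) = a*(a + 3)*(a^2 + 2*a - 8) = a*(a - 2)*(a + 3)*(a + 4)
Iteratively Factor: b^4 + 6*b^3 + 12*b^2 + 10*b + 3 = (b + 1)*(b^3 + 5*b^2 + 7*b + 3) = (b + 1)^2*(b^2 + 4*b + 3) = (b + 1)^3*(b + 3)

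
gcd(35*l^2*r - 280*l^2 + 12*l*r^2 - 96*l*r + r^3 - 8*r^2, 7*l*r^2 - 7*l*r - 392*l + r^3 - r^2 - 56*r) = 7*l*r - 56*l + r^2 - 8*r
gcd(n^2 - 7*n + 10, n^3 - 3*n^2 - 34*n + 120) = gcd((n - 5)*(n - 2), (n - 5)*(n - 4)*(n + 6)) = n - 5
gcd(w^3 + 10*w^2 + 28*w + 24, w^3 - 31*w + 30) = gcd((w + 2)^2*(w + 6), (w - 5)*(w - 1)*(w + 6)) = w + 6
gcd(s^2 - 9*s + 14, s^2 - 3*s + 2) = s - 2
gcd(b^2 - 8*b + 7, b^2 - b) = b - 1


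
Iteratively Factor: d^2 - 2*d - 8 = (d - 4)*(d + 2)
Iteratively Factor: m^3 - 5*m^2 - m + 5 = (m + 1)*(m^2 - 6*m + 5) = (m - 5)*(m + 1)*(m - 1)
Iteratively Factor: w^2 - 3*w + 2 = (w - 1)*(w - 2)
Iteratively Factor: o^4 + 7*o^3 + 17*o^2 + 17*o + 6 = (o + 2)*(o^3 + 5*o^2 + 7*o + 3) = (o + 1)*(o + 2)*(o^2 + 4*o + 3) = (o + 1)*(o + 2)*(o + 3)*(o + 1)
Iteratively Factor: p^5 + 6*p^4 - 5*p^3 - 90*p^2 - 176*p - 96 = (p + 4)*(p^4 + 2*p^3 - 13*p^2 - 38*p - 24) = (p + 1)*(p + 4)*(p^3 + p^2 - 14*p - 24) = (p + 1)*(p + 2)*(p + 4)*(p^2 - p - 12) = (p - 4)*(p + 1)*(p + 2)*(p + 4)*(p + 3)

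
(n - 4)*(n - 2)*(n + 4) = n^3 - 2*n^2 - 16*n + 32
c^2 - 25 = (c - 5)*(c + 5)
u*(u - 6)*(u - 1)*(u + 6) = u^4 - u^3 - 36*u^2 + 36*u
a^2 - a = a*(a - 1)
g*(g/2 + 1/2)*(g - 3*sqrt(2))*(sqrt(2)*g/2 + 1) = sqrt(2)*g^4/4 - g^3 + sqrt(2)*g^3/4 - 3*sqrt(2)*g^2/2 - g^2 - 3*sqrt(2)*g/2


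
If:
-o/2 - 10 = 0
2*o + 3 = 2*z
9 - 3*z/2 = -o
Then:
No Solution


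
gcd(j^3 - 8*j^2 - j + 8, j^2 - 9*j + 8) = j^2 - 9*j + 8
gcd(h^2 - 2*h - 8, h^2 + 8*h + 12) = h + 2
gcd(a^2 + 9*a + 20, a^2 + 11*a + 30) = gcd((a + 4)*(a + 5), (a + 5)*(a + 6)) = a + 5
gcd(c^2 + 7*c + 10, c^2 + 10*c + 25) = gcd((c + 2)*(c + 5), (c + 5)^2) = c + 5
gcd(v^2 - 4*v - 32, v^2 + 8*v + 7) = 1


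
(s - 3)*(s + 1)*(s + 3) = s^3 + s^2 - 9*s - 9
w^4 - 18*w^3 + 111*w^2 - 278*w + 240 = (w - 8)*(w - 5)*(w - 3)*(w - 2)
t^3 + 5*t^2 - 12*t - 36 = (t - 3)*(t + 2)*(t + 6)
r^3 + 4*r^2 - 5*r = r*(r - 1)*(r + 5)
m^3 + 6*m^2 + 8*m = m*(m + 2)*(m + 4)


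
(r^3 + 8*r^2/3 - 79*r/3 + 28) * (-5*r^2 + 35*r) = -5*r^5 + 65*r^4/3 + 225*r^3 - 3185*r^2/3 + 980*r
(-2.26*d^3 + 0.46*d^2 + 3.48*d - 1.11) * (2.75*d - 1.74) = -6.215*d^4 + 5.1974*d^3 + 8.7696*d^2 - 9.1077*d + 1.9314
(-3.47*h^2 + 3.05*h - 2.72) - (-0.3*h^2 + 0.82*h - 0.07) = -3.17*h^2 + 2.23*h - 2.65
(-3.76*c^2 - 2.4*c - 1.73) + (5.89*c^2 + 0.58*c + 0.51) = 2.13*c^2 - 1.82*c - 1.22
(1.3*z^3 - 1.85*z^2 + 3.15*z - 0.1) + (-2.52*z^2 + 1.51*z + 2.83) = 1.3*z^3 - 4.37*z^2 + 4.66*z + 2.73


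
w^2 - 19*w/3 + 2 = (w - 6)*(w - 1/3)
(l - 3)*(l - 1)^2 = l^3 - 5*l^2 + 7*l - 3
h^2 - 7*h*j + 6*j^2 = (h - 6*j)*(h - j)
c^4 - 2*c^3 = c^3*(c - 2)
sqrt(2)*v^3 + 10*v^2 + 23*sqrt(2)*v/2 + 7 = (v + sqrt(2))*(v + 7*sqrt(2)/2)*(sqrt(2)*v + 1)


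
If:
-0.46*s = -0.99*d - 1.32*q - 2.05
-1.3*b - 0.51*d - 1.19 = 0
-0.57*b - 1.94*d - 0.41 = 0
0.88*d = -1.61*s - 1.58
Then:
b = -0.94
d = 0.07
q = -1.96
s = -1.02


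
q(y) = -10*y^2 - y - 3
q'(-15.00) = 299.00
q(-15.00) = -2238.00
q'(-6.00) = 119.00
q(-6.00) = -357.00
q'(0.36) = -8.20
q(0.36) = -4.66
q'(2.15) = -44.00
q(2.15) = -51.38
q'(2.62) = -53.40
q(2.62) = -74.26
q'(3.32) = -67.40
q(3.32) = -116.54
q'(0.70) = -15.00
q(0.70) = -8.60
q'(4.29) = -86.80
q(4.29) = -191.33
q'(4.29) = -86.80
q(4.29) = -191.33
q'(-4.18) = 82.60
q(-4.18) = -173.54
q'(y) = -20*y - 1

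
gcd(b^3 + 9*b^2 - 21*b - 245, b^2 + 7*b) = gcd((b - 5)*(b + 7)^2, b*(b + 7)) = b + 7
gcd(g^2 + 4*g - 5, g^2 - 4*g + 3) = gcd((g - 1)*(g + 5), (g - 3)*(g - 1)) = g - 1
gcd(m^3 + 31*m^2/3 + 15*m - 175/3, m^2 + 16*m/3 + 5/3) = m + 5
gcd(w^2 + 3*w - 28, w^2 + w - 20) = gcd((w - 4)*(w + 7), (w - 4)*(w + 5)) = w - 4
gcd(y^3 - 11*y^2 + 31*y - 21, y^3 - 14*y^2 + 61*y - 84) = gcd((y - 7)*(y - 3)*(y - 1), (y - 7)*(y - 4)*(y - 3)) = y^2 - 10*y + 21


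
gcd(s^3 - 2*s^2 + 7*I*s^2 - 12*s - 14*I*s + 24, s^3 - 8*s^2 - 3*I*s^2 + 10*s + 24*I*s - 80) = 1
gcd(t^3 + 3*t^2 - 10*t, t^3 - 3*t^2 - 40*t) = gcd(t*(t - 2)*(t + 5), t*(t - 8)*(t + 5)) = t^2 + 5*t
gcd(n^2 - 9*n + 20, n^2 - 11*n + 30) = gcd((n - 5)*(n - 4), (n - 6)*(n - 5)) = n - 5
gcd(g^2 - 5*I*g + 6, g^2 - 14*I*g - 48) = g - 6*I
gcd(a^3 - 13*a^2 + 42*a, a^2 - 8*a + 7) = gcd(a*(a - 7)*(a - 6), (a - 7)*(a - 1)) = a - 7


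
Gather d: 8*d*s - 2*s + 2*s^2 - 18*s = 8*d*s + 2*s^2 - 20*s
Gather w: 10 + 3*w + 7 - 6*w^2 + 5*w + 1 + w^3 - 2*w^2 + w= w^3 - 8*w^2 + 9*w + 18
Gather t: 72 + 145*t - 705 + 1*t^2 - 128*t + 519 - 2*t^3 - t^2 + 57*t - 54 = -2*t^3 + 74*t - 168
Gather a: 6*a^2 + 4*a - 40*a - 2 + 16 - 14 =6*a^2 - 36*a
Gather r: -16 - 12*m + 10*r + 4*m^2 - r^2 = 4*m^2 - 12*m - r^2 + 10*r - 16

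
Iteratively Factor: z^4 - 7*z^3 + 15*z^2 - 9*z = (z - 3)*(z^3 - 4*z^2 + 3*z) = (z - 3)*(z - 1)*(z^2 - 3*z) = z*(z - 3)*(z - 1)*(z - 3)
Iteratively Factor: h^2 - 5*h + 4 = (h - 4)*(h - 1)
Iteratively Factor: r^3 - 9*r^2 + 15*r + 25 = (r - 5)*(r^2 - 4*r - 5) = (r - 5)^2*(r + 1)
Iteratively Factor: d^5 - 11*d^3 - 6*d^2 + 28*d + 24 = (d - 2)*(d^4 + 2*d^3 - 7*d^2 - 20*d - 12) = (d - 2)*(d + 2)*(d^3 - 7*d - 6) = (d - 2)*(d + 1)*(d + 2)*(d^2 - d - 6) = (d - 3)*(d - 2)*(d + 1)*(d + 2)*(d + 2)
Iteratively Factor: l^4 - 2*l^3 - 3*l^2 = (l - 3)*(l^3 + l^2) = (l - 3)*(l + 1)*(l^2) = l*(l - 3)*(l + 1)*(l)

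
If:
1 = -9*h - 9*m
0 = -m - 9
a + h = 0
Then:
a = -80/9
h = 80/9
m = -9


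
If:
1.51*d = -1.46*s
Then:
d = -0.966887417218543*s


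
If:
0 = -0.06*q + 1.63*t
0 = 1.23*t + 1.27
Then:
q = -28.05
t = -1.03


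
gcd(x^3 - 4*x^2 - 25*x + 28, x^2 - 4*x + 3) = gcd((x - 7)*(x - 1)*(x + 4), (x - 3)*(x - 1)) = x - 1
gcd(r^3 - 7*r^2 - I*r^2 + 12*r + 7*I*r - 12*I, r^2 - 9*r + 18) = r - 3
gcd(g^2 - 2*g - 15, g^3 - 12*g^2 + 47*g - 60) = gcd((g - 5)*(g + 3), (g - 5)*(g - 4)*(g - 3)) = g - 5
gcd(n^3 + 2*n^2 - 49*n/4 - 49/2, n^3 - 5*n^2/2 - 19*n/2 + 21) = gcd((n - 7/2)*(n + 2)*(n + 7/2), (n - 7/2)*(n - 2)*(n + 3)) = n - 7/2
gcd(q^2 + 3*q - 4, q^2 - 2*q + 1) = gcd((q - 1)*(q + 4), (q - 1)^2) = q - 1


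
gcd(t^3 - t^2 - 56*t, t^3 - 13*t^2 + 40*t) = t^2 - 8*t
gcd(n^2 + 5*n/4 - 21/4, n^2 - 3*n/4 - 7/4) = n - 7/4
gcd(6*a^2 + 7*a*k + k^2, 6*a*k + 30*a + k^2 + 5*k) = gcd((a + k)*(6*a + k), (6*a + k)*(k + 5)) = 6*a + k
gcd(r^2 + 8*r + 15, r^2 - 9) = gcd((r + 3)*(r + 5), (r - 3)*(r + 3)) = r + 3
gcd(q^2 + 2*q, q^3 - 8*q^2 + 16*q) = q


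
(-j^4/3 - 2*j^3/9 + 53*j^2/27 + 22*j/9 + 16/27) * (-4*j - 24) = 4*j^5/3 + 80*j^4/9 - 68*j^3/27 - 512*j^2/9 - 1648*j/27 - 128/9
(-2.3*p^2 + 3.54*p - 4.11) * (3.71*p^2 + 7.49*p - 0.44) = -8.533*p^4 - 4.0936*p^3 + 12.2785*p^2 - 32.3415*p + 1.8084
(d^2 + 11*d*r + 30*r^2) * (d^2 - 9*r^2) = d^4 + 11*d^3*r + 21*d^2*r^2 - 99*d*r^3 - 270*r^4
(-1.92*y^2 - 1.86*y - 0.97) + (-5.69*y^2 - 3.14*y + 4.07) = -7.61*y^2 - 5.0*y + 3.1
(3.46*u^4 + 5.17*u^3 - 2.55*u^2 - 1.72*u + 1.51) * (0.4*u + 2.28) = 1.384*u^5 + 9.9568*u^4 + 10.7676*u^3 - 6.502*u^2 - 3.3176*u + 3.4428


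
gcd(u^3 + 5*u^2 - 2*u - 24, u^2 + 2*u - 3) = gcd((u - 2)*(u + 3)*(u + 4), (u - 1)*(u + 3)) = u + 3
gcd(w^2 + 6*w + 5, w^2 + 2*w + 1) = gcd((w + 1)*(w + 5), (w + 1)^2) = w + 1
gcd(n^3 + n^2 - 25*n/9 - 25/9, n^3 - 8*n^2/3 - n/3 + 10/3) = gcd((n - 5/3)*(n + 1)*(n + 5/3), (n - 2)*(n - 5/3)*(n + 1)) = n^2 - 2*n/3 - 5/3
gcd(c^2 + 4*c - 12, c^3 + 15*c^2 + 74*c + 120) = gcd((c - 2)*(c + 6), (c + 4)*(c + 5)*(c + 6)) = c + 6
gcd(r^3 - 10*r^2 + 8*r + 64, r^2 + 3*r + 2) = r + 2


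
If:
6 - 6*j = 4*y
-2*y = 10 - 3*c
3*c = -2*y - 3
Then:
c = 7/6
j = 19/6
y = -13/4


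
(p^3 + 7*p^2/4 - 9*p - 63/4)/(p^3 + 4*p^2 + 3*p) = (4*p^2 - 5*p - 21)/(4*p*(p + 1))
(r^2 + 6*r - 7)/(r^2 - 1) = (r + 7)/(r + 1)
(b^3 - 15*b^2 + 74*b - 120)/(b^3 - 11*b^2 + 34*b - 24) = (b - 5)/(b - 1)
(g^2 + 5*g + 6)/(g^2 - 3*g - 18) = (g + 2)/(g - 6)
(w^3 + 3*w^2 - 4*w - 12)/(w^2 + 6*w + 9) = (w^2 - 4)/(w + 3)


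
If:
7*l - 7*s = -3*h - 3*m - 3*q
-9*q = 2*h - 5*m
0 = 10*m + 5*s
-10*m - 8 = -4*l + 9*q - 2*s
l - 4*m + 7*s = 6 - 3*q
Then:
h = -78/127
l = 122/127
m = -36/127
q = -8/381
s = 72/127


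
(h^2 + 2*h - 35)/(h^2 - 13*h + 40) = (h + 7)/(h - 8)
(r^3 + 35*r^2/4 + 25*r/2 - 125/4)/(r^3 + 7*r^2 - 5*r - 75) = (r - 5/4)/(r - 3)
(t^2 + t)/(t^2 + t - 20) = t*(t + 1)/(t^2 + t - 20)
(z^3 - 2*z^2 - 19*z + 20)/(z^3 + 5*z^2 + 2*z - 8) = (z - 5)/(z + 2)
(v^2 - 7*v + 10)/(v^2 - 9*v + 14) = (v - 5)/(v - 7)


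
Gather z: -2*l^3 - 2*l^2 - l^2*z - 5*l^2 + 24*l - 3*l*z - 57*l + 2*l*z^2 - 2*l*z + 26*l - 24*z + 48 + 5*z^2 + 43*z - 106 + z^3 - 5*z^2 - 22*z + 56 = -2*l^3 - 7*l^2 + 2*l*z^2 - 7*l + z^3 + z*(-l^2 - 5*l - 3) - 2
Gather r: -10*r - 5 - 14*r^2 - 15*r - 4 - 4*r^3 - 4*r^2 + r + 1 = -4*r^3 - 18*r^2 - 24*r - 8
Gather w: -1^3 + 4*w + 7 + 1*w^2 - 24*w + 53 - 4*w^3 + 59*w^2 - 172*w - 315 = -4*w^3 + 60*w^2 - 192*w - 256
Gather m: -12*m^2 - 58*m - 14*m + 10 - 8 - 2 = -12*m^2 - 72*m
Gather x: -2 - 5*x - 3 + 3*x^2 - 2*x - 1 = 3*x^2 - 7*x - 6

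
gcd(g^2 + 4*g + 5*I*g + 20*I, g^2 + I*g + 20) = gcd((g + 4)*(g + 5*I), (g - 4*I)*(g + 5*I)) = g + 5*I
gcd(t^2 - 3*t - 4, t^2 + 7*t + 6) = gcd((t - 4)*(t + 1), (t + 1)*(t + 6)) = t + 1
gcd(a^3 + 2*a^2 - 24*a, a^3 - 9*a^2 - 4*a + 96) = a - 4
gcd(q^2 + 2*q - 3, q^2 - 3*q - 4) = 1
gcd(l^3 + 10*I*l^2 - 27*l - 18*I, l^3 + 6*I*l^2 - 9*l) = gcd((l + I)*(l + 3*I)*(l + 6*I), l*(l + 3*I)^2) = l + 3*I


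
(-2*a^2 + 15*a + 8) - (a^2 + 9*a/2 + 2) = -3*a^2 + 21*a/2 + 6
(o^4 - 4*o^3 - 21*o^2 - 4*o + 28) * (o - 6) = o^5 - 10*o^4 + 3*o^3 + 122*o^2 + 52*o - 168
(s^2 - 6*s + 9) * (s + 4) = s^3 - 2*s^2 - 15*s + 36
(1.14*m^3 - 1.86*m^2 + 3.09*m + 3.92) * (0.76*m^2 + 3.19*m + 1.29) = 0.8664*m^5 + 2.223*m^4 - 2.1144*m^3 + 10.4369*m^2 + 16.4909*m + 5.0568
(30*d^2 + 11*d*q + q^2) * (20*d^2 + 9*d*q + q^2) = 600*d^4 + 490*d^3*q + 149*d^2*q^2 + 20*d*q^3 + q^4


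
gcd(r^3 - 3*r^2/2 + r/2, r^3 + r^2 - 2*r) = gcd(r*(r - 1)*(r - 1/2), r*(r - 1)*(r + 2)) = r^2 - r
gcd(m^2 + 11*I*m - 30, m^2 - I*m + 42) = m + 6*I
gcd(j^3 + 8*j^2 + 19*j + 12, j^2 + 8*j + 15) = j + 3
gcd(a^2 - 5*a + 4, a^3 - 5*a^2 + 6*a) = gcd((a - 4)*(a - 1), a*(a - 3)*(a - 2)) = 1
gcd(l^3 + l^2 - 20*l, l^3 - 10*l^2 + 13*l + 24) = 1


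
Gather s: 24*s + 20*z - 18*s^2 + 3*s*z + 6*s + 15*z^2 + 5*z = -18*s^2 + s*(3*z + 30) + 15*z^2 + 25*z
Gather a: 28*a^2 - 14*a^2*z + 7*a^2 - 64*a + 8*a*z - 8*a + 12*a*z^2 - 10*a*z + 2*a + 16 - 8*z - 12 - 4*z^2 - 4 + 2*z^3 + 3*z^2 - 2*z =a^2*(35 - 14*z) + a*(12*z^2 - 2*z - 70) + 2*z^3 - z^2 - 10*z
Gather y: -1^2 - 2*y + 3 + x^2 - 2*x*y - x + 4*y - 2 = x^2 - x + y*(2 - 2*x)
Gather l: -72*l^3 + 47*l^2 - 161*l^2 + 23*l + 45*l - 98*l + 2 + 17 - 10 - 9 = -72*l^3 - 114*l^2 - 30*l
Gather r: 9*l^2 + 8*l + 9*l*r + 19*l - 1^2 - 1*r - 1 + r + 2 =9*l^2 + 9*l*r + 27*l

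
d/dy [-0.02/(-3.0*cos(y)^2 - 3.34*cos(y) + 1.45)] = (0.12*cos(y) + 0.0668)*sin(y)/(3.0*cos(y)^2 + 3.34*cos(y) - 1.45)^2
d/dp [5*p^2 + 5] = 10*p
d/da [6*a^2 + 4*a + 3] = 12*a + 4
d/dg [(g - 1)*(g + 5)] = 2*g + 4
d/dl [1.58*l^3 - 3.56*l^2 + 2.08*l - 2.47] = 4.74*l^2 - 7.12*l + 2.08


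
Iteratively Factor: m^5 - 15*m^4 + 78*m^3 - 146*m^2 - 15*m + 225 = (m - 5)*(m^4 - 10*m^3 + 28*m^2 - 6*m - 45) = (m - 5)^2*(m^3 - 5*m^2 + 3*m + 9) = (m - 5)^2*(m - 3)*(m^2 - 2*m - 3) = (m - 5)^2*(m - 3)^2*(m + 1)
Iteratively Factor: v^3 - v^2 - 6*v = (v)*(v^2 - v - 6) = v*(v - 3)*(v + 2)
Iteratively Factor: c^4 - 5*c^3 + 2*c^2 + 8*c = (c - 4)*(c^3 - c^2 - 2*c) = c*(c - 4)*(c^2 - c - 2) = c*(c - 4)*(c + 1)*(c - 2)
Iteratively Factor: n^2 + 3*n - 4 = (n - 1)*(n + 4)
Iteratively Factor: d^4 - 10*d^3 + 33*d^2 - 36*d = (d - 4)*(d^3 - 6*d^2 + 9*d) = d*(d - 4)*(d^2 - 6*d + 9) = d*(d - 4)*(d - 3)*(d - 3)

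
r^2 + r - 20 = (r - 4)*(r + 5)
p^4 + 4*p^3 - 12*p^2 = p^2*(p - 2)*(p + 6)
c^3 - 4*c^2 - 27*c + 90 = (c - 6)*(c - 3)*(c + 5)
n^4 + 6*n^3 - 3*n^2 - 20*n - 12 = (n - 2)*(n + 1)^2*(n + 6)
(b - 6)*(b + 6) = b^2 - 36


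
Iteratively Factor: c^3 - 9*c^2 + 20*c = (c - 5)*(c^2 - 4*c) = c*(c - 5)*(c - 4)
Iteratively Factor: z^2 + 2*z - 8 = (z - 2)*(z + 4)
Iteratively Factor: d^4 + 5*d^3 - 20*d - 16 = (d + 2)*(d^3 + 3*d^2 - 6*d - 8) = (d - 2)*(d + 2)*(d^2 + 5*d + 4) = (d - 2)*(d + 1)*(d + 2)*(d + 4)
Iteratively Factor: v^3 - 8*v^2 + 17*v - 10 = (v - 1)*(v^2 - 7*v + 10) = (v - 2)*(v - 1)*(v - 5)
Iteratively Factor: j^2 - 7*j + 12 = (j - 4)*(j - 3)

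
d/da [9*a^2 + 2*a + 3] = 18*a + 2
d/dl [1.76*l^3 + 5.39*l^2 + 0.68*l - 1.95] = 5.28*l^2 + 10.78*l + 0.68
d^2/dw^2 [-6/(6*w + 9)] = -16/(2*w + 3)^3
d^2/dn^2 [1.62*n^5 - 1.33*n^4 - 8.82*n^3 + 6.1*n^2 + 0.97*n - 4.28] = 32.4*n^3 - 15.96*n^2 - 52.92*n + 12.2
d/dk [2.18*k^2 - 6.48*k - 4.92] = 4.36*k - 6.48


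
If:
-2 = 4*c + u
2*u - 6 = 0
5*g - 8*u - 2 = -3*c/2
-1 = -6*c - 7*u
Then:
No Solution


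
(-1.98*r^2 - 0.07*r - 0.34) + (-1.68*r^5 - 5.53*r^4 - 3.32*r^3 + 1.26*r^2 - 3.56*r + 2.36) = -1.68*r^5 - 5.53*r^4 - 3.32*r^3 - 0.72*r^2 - 3.63*r + 2.02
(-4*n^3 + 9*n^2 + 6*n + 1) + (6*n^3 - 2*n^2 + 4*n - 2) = 2*n^3 + 7*n^2 + 10*n - 1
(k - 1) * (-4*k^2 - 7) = -4*k^3 + 4*k^2 - 7*k + 7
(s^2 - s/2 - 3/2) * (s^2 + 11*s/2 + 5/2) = s^4 + 5*s^3 - 7*s^2/4 - 19*s/2 - 15/4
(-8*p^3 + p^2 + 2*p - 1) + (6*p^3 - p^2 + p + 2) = -2*p^3 + 3*p + 1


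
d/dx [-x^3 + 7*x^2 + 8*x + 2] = -3*x^2 + 14*x + 8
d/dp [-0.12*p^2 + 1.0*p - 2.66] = 1.0 - 0.24*p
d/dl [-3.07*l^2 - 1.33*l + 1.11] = -6.14*l - 1.33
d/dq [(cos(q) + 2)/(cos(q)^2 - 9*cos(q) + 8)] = (cos(q)^2 + 4*cos(q) - 26)*sin(q)/(cos(q)^2 - 9*cos(q) + 8)^2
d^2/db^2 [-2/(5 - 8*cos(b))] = 16*(8*sin(b)^2 - 5*cos(b) + 8)/(8*cos(b) - 5)^3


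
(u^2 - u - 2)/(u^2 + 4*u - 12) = (u + 1)/(u + 6)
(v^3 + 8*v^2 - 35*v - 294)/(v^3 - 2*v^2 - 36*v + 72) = (v^2 + 14*v + 49)/(v^2 + 4*v - 12)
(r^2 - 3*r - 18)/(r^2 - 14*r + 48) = (r + 3)/(r - 8)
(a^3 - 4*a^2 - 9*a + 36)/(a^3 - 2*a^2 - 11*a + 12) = (a - 3)/(a - 1)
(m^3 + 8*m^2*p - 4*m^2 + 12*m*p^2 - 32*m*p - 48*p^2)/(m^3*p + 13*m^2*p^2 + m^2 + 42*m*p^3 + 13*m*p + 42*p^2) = (m^2 + 2*m*p - 4*m - 8*p)/(m^2*p + 7*m*p^2 + m + 7*p)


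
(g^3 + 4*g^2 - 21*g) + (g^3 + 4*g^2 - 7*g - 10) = 2*g^3 + 8*g^2 - 28*g - 10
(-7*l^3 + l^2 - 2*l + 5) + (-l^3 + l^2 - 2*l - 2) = -8*l^3 + 2*l^2 - 4*l + 3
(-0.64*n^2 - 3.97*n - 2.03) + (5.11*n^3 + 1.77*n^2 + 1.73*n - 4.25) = 5.11*n^3 + 1.13*n^2 - 2.24*n - 6.28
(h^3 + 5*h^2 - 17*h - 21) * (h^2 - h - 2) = h^5 + 4*h^4 - 24*h^3 - 14*h^2 + 55*h + 42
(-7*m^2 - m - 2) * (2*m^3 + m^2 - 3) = -14*m^5 - 9*m^4 - 5*m^3 + 19*m^2 + 3*m + 6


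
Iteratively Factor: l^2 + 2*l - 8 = (l - 2)*(l + 4)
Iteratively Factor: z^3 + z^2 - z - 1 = (z + 1)*(z^2 - 1) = (z + 1)^2*(z - 1)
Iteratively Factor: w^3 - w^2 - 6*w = (w + 2)*(w^2 - 3*w) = w*(w + 2)*(w - 3)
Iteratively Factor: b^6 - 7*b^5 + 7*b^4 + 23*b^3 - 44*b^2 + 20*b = (b - 1)*(b^5 - 6*b^4 + b^3 + 24*b^2 - 20*b) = (b - 1)*(b + 2)*(b^4 - 8*b^3 + 17*b^2 - 10*b) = (b - 2)*(b - 1)*(b + 2)*(b^3 - 6*b^2 + 5*b) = (b - 5)*(b - 2)*(b - 1)*(b + 2)*(b^2 - b) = b*(b - 5)*(b - 2)*(b - 1)*(b + 2)*(b - 1)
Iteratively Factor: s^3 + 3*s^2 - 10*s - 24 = (s + 4)*(s^2 - s - 6) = (s - 3)*(s + 4)*(s + 2)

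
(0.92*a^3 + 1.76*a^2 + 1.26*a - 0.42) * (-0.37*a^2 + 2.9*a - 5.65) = -0.3404*a^5 + 2.0168*a^4 - 0.5602*a^3 - 6.1346*a^2 - 8.337*a + 2.373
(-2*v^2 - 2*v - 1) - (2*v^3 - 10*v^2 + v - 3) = -2*v^3 + 8*v^2 - 3*v + 2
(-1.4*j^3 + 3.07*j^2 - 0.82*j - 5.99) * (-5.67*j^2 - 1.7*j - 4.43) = 7.938*j^5 - 15.0269*j^4 + 5.6324*j^3 + 21.7572*j^2 + 13.8156*j + 26.5357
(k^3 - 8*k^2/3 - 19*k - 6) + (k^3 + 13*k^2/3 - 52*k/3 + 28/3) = 2*k^3 + 5*k^2/3 - 109*k/3 + 10/3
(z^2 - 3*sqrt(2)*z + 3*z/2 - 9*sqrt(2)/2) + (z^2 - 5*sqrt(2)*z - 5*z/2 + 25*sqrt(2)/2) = 2*z^2 - 8*sqrt(2)*z - z + 8*sqrt(2)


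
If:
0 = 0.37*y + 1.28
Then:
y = -3.46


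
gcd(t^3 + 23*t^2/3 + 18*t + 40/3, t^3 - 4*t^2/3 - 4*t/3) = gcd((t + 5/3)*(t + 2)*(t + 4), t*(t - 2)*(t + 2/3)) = 1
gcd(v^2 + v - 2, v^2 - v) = v - 1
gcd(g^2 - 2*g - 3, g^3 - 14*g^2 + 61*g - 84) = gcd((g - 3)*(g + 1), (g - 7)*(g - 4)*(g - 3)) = g - 3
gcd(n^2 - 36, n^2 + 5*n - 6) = n + 6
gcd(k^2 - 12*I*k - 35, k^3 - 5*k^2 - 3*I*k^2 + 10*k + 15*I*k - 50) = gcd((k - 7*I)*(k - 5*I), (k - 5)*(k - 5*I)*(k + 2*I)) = k - 5*I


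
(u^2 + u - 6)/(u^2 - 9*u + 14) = (u + 3)/(u - 7)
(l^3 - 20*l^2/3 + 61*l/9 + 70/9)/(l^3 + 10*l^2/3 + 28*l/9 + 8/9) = (3*l^2 - 22*l + 35)/(3*l^2 + 8*l + 4)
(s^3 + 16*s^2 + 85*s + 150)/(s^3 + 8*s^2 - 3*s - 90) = (s + 5)/(s - 3)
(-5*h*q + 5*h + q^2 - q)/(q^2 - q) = (-5*h + q)/q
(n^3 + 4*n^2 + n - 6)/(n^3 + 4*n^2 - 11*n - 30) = (n^2 + 2*n - 3)/(n^2 + 2*n - 15)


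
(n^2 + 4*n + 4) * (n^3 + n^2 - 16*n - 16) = n^5 + 5*n^4 - 8*n^3 - 76*n^2 - 128*n - 64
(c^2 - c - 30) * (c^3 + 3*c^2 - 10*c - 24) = c^5 + 2*c^4 - 43*c^3 - 104*c^2 + 324*c + 720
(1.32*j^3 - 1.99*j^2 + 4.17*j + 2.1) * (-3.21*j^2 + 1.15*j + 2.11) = -4.2372*j^5 + 7.9059*j^4 - 12.889*j^3 - 6.1444*j^2 + 11.2137*j + 4.431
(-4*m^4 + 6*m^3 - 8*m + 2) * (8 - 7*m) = 28*m^5 - 74*m^4 + 48*m^3 + 56*m^2 - 78*m + 16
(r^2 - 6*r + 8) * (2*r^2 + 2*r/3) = 2*r^4 - 34*r^3/3 + 12*r^2 + 16*r/3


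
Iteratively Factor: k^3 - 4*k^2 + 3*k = (k - 3)*(k^2 - k) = k*(k - 3)*(k - 1)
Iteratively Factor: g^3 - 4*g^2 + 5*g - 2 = (g - 1)*(g^2 - 3*g + 2) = (g - 1)^2*(g - 2)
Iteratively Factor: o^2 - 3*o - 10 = (o + 2)*(o - 5)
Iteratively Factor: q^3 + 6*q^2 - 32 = (q + 4)*(q^2 + 2*q - 8) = (q + 4)^2*(q - 2)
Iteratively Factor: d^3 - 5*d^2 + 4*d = (d - 1)*(d^2 - 4*d) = d*(d - 1)*(d - 4)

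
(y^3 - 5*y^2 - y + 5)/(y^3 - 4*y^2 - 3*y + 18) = (y^3 - 5*y^2 - y + 5)/(y^3 - 4*y^2 - 3*y + 18)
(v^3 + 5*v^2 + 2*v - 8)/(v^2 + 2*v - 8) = (v^2 + v - 2)/(v - 2)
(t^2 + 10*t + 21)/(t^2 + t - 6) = (t + 7)/(t - 2)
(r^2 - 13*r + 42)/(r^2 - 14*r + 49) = (r - 6)/(r - 7)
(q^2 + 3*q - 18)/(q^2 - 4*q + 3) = (q + 6)/(q - 1)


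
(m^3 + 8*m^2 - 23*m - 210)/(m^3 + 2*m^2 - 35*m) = (m + 6)/m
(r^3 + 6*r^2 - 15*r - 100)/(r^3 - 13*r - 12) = (r^2 + 10*r + 25)/(r^2 + 4*r + 3)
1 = 1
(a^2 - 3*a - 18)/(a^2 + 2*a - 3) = (a - 6)/(a - 1)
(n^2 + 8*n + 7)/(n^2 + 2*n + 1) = (n + 7)/(n + 1)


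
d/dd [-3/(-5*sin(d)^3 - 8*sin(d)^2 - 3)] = -3*(15*sin(d) + 16)*sin(d)*cos(d)/(5*sin(d)^3 + 8*sin(d)^2 + 3)^2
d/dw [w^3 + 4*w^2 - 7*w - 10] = 3*w^2 + 8*w - 7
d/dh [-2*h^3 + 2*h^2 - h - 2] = -6*h^2 + 4*h - 1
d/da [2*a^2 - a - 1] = 4*a - 1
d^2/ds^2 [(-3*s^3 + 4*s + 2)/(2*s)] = -3 + 2/s^3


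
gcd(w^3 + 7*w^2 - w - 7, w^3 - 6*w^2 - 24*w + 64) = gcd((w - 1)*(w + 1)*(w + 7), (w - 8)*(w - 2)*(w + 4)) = 1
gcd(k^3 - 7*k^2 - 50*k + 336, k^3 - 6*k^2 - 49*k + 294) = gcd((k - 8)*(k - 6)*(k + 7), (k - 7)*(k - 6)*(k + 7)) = k^2 + k - 42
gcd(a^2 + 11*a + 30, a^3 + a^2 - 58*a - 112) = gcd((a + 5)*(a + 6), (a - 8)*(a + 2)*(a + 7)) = 1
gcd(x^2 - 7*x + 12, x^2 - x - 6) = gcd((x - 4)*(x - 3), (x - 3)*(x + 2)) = x - 3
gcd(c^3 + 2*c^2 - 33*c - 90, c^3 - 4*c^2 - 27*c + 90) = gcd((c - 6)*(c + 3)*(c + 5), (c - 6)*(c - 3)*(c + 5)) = c^2 - c - 30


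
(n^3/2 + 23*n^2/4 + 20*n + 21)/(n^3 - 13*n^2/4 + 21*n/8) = 2*(2*n^3 + 23*n^2 + 80*n + 84)/(n*(8*n^2 - 26*n + 21))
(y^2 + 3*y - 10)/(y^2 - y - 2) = (y + 5)/(y + 1)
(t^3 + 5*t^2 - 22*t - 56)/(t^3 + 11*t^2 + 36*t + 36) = (t^2 + 3*t - 28)/(t^2 + 9*t + 18)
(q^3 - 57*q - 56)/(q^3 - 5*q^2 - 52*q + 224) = (q + 1)/(q - 4)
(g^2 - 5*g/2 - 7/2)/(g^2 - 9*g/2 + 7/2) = (g + 1)/(g - 1)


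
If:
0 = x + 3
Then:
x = -3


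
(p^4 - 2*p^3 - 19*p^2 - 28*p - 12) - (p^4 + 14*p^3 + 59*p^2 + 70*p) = -16*p^3 - 78*p^2 - 98*p - 12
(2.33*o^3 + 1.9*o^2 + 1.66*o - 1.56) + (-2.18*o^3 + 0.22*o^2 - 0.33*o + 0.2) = 0.15*o^3 + 2.12*o^2 + 1.33*o - 1.36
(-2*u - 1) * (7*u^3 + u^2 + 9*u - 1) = -14*u^4 - 9*u^3 - 19*u^2 - 7*u + 1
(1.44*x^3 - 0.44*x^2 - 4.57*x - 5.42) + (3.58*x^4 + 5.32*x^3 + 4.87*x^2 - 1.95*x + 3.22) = 3.58*x^4 + 6.76*x^3 + 4.43*x^2 - 6.52*x - 2.2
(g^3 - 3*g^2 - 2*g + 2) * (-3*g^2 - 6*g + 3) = -3*g^5 + 3*g^4 + 27*g^3 - 3*g^2 - 18*g + 6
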